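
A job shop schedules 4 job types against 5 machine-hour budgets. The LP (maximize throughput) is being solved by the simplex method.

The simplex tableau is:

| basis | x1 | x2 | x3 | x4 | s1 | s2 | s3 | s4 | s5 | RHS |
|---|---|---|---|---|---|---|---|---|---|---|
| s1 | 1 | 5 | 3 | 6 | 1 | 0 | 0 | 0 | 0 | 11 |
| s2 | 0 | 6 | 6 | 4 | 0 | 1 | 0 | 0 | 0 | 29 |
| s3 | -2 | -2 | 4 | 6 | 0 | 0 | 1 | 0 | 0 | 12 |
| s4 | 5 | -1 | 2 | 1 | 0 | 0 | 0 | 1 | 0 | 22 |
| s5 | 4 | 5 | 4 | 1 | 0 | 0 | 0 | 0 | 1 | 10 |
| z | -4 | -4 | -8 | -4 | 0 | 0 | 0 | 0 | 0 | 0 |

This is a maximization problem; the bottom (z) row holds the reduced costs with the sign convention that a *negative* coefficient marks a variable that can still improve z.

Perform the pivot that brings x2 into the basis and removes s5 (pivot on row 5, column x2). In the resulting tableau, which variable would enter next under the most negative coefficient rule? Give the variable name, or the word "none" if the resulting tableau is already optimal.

x3

Pivot element 5. New z-row = old z-row − (-4)·(row 5/5).
Updated z-row coefficients: x1: -4/5, x2: 0, x3: -24/5, x4: -16/5, s1: 0, s2: 0, s3: 0, s4: 0, s5: 4/5.
The most negative is -24/5 in column x3, so x3 would enter next.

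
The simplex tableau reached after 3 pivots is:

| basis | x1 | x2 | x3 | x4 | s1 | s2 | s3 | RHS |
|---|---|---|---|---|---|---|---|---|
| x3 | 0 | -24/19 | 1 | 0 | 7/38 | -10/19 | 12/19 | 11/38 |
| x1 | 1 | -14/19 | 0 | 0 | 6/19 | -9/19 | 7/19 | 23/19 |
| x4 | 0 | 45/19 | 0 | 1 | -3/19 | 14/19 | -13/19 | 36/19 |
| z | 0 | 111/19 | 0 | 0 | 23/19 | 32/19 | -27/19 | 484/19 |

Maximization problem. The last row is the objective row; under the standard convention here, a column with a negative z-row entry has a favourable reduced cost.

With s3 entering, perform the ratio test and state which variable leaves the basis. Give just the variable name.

Ratios: row 1 (x3): (11/38)/(12/19) = 11/24; row 2 (x1): (23/19)/(7/19) = 23/7; row 3 (x4): entry -13/19 ≤ 0, skip.
Minimum ratio 11/24 is in the x3 row, so x3 leaves.

x3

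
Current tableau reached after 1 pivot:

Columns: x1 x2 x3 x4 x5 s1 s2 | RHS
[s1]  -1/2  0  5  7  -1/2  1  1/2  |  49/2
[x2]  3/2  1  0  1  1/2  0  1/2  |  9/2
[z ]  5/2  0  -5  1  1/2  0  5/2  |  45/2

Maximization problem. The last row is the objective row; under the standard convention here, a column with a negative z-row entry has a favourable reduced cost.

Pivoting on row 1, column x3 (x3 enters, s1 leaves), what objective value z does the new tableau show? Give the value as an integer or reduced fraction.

Minimum ratio for x3: (49/2)/5 = 49/10.
z changes by −(z-row coeff of x3)·ratio = −(-5)·(49/10) = 49/2.
New z = 45/2 + (49/2) = 47.

47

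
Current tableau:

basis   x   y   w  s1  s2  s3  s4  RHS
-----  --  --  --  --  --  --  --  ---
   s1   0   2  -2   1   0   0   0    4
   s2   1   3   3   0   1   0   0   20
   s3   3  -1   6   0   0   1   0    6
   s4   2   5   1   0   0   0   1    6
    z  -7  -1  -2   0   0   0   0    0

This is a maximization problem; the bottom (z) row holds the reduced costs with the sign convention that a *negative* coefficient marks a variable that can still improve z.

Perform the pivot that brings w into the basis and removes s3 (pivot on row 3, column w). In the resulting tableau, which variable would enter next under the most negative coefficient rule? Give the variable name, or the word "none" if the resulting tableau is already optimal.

Pivot element 6. New z-row = old z-row − (-2)·(row 3/6).
Updated z-row coefficients: x: -6, y: -4/3, w: 0, s1: 0, s2: 0, s3: 1/3, s4: 0.
The most negative is -6 in column x, so x would enter next.

x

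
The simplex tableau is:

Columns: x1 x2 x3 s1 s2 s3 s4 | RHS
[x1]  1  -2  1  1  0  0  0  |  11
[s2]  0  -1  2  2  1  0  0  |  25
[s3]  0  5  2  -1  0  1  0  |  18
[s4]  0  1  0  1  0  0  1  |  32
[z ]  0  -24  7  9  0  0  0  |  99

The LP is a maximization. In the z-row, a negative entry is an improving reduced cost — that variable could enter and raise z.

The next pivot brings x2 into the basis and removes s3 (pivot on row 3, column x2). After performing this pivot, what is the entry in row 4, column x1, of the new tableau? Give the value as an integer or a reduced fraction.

0

Pivot element is row 3, column x2: 5.
Normalize row 3: new (row 3, x1) = 0/5 = 0.
row 4 ← row 4 − 1·(new row 3): 0 − 1·0 = 0.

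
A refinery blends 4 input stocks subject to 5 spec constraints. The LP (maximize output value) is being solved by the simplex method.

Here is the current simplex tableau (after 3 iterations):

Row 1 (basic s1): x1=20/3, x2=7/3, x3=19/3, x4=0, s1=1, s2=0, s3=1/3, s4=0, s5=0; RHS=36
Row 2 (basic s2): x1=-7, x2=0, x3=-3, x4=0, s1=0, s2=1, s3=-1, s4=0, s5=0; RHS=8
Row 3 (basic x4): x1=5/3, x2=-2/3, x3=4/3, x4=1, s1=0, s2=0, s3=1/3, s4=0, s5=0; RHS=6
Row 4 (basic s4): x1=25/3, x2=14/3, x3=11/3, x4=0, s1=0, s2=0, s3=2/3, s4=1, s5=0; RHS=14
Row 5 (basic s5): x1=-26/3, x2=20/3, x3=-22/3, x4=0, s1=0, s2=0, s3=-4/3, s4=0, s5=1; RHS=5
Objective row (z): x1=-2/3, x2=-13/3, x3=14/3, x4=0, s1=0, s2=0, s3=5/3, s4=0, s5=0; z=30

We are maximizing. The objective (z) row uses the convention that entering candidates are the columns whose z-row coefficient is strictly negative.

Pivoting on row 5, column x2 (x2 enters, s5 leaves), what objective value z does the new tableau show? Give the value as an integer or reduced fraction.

133/4

Minimum ratio for x2: 5/(20/3) = 3/4.
z changes by −(z-row coeff of x2)·ratio = −(-13/3)·(3/4) = 13/4.
New z = 30 + (13/4) = 133/4.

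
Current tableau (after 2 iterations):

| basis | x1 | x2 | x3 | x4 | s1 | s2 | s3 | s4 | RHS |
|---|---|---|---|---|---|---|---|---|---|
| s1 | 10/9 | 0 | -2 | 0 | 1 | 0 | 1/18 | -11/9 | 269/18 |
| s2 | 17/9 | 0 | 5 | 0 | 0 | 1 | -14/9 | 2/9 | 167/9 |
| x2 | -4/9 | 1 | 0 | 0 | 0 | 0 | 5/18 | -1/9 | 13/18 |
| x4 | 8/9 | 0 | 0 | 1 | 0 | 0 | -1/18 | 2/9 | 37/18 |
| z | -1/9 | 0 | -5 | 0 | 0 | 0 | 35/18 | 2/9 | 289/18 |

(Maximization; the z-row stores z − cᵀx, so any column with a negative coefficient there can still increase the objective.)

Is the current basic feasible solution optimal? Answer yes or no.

no

Column x1 has objective-row coefficient -1/9, which is negative; an improving pivot exists, so not yet optimal.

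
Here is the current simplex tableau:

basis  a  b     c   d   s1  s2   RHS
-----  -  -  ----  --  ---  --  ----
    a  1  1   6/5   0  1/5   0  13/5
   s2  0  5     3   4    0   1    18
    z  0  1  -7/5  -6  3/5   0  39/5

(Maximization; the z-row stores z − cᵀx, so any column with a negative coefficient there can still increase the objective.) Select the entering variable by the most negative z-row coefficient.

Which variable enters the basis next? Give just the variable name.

Objective-row coefficients: a: 0, b: 1, c: -7/5, d: -6, s1: 3/5, s2: 0.
The most negative is -6 in column d, so d enters.

d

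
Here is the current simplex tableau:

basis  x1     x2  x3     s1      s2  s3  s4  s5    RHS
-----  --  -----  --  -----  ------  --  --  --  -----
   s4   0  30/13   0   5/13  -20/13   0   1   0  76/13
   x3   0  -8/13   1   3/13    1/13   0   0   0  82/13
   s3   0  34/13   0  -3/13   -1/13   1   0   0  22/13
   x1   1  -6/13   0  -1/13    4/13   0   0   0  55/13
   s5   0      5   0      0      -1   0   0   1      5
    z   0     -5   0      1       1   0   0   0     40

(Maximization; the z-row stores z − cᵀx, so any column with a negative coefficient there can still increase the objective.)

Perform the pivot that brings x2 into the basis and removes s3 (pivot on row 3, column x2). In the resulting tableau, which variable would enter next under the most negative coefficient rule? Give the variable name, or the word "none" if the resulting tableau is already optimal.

Pivot element 34/13. New z-row = old z-row − (-5)·(row 3/(34/13)).
Updated z-row coefficients: x1: 0, x2: 0, x3: 0, s1: 19/34, s2: 29/34, s3: 65/34, s4: 0, s5: 0.
No coefficient is strictly negative; the tableau after this pivot is optimal.

none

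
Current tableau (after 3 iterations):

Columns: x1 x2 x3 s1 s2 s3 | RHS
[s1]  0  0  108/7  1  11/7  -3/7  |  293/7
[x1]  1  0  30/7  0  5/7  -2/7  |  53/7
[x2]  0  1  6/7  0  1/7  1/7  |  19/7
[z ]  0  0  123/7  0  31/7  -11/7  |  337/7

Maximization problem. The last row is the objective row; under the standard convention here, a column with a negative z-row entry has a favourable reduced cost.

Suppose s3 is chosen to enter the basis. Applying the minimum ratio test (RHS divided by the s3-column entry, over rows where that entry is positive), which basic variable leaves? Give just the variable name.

Ratios: row 1 (s1): entry -3/7 ≤ 0, skip; row 2 (x1): entry -2/7 ≤ 0, skip; row 3 (x2): (19/7)/(1/7) = 19.
Minimum ratio 19 is in the x2 row, so x2 leaves.

x2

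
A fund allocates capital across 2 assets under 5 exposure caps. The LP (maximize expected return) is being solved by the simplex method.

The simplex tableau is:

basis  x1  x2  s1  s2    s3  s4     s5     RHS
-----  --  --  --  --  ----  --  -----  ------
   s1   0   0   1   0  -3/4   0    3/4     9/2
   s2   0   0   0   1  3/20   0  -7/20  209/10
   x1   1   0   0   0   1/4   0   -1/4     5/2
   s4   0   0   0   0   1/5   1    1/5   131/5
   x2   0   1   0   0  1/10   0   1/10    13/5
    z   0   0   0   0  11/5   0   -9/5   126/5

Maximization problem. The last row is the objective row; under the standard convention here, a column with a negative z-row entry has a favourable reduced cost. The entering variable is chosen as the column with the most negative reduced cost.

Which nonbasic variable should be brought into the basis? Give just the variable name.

Objective-row coefficients: x1: 0, x2: 0, s1: 0, s2: 0, s3: 11/5, s4: 0, s5: -9/5.
The most negative is -9/5 in column s5, so s5 enters.

s5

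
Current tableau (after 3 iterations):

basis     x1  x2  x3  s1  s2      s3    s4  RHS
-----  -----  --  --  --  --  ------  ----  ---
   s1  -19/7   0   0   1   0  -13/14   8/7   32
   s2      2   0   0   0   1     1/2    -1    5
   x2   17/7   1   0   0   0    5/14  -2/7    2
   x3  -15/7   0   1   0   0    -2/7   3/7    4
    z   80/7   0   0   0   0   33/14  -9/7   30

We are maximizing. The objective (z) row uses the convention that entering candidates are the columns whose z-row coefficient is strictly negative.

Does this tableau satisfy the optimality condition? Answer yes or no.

Column s4 has objective-row coefficient -9/7, which is negative; an improving pivot exists, so not yet optimal.

no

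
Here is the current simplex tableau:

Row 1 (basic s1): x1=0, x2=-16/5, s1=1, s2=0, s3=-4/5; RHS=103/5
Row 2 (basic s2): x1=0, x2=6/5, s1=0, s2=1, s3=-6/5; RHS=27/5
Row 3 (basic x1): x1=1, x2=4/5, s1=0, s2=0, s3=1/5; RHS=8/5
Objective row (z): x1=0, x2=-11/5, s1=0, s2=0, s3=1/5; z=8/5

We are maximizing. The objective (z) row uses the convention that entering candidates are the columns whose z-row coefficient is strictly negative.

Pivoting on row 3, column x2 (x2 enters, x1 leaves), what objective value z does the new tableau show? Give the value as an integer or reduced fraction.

Minimum ratio for x2: (8/5)/(4/5) = 2.
z changes by −(z-row coeff of x2)·ratio = −(-11/5)·2 = 22/5.
New z = 8/5 + (22/5) = 6.

6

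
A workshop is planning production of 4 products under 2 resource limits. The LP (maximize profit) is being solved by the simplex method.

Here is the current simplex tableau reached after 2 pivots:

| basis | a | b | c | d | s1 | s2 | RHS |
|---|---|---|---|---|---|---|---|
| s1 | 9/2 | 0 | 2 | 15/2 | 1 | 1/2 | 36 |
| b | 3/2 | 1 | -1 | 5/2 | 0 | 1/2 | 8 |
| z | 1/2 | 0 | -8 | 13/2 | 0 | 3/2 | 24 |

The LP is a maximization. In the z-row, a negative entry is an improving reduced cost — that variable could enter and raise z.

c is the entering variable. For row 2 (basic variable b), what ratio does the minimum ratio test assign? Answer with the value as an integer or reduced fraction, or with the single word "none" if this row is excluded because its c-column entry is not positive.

none

The c entry in row 2 is -1 ≤ 0, so this row gives no ratio.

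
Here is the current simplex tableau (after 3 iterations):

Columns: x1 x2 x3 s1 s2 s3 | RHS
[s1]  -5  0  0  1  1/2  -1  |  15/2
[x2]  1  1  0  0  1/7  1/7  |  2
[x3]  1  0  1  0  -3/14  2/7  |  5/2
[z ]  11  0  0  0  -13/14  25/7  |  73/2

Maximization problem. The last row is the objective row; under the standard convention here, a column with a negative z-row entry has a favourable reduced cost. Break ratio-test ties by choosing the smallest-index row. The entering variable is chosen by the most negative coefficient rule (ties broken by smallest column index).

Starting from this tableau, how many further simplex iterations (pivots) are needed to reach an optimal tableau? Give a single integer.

pivot: s2 in, x2 out → z = 99/2
No improving column remains; optimal.

1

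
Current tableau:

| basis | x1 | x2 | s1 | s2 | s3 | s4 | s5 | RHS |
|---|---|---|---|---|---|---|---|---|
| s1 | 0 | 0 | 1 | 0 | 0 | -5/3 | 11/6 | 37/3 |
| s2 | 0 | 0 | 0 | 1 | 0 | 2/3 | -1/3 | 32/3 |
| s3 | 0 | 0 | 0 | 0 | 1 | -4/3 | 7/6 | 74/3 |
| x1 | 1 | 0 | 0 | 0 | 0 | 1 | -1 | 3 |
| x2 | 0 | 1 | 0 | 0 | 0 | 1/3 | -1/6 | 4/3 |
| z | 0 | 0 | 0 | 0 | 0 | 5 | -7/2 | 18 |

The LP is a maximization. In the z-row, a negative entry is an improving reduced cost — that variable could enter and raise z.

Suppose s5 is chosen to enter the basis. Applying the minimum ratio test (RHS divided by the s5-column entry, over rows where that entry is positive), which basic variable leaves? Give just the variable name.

Ratios: row 1 (s1): (37/3)/(11/6) = 74/11; row 2 (s2): entry -1/3 ≤ 0, skip; row 3 (s3): (74/3)/(7/6) = 148/7; row 4 (x1): entry -1 ≤ 0, skip; row 5 (x2): entry -1/6 ≤ 0, skip.
Minimum ratio 74/11 is in the s1 row, so s1 leaves.

s1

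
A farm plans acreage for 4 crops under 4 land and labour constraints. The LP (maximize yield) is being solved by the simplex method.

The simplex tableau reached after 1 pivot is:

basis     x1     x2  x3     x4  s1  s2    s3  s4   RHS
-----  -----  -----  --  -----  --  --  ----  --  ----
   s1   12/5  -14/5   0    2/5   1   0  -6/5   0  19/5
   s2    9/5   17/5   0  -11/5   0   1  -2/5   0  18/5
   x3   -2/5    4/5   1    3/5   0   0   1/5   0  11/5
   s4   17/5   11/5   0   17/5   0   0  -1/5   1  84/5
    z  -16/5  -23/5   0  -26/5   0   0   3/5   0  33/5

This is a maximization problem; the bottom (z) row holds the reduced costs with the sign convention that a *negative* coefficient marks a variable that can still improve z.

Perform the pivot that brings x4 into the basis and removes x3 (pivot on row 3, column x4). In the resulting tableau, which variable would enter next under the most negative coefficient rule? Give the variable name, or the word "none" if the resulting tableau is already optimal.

Pivot element 3/5. New z-row = old z-row − (-26/5)·(row 3/(3/5)).
Updated z-row coefficients: x1: -20/3, x2: 7/3, x3: 26/3, x4: 0, s1: 0, s2: 0, s3: 7/3, s4: 0.
The most negative is -20/3 in column x1, so x1 would enter next.

x1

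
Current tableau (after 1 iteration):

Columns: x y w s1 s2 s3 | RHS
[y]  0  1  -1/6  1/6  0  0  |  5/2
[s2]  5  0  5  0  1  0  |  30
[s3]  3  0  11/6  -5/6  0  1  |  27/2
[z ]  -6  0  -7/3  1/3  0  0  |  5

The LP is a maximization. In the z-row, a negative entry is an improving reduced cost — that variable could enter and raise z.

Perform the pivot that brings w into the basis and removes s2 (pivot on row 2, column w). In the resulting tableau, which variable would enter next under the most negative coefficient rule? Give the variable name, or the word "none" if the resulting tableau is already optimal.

Pivot element 5. New z-row = old z-row − (-7/3)·(row 2/5).
Updated z-row coefficients: x: -11/3, y: 0, w: 0, s1: 1/3, s2: 7/15, s3: 0.
The most negative is -11/3 in column x, so x would enter next.

x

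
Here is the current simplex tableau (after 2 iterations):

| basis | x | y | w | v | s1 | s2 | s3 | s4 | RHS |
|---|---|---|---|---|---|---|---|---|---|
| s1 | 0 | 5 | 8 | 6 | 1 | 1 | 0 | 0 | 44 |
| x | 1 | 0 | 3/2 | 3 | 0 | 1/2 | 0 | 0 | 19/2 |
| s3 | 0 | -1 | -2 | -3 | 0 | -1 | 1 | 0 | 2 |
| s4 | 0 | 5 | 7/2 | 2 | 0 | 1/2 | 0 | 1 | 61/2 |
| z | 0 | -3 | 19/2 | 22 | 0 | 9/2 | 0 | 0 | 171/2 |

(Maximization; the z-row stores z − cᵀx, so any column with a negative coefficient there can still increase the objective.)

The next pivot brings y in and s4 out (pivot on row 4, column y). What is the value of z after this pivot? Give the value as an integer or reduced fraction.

Minimum ratio for y: (61/2)/5 = 61/10.
z changes by −(z-row coeff of y)·ratio = −(-3)·(61/10) = 183/10.
New z = 171/2 + (183/10) = 519/5.

519/5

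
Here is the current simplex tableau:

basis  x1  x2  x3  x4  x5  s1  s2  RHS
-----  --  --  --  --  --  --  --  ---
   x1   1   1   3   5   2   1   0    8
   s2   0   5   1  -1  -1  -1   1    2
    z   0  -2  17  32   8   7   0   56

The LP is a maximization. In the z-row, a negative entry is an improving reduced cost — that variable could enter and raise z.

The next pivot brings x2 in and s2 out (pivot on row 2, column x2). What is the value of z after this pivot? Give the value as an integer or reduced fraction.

Minimum ratio for x2: 2/5 = 2/5.
z changes by −(z-row coeff of x2)·ratio = −(-2)·(2/5) = 4/5.
New z = 56 + (4/5) = 284/5.

284/5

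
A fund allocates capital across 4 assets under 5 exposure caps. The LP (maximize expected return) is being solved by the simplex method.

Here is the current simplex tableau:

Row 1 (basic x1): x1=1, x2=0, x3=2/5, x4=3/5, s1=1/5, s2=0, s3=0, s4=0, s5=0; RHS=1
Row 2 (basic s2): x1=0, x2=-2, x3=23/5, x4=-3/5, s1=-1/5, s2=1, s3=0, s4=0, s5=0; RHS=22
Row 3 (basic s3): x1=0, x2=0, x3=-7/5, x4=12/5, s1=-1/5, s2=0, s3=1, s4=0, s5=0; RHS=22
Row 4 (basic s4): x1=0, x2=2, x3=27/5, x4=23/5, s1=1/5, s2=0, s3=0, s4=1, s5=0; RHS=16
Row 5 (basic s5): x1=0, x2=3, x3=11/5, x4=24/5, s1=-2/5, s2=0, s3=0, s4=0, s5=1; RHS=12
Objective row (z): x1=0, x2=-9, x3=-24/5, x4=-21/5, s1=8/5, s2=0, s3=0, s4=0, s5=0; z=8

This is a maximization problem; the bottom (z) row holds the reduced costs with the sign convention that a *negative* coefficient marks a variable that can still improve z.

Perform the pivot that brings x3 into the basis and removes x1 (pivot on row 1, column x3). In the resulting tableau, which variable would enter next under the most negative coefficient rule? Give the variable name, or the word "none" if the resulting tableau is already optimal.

Pivot element 2/5. New z-row = old z-row − (-24/5)·(row 1/(2/5)).
Updated z-row coefficients: x1: 12, x2: -9, x3: 0, x4: 3, s1: 4, s2: 0, s3: 0, s4: 0, s5: 0.
The most negative is -9 in column x2, so x2 would enter next.

x2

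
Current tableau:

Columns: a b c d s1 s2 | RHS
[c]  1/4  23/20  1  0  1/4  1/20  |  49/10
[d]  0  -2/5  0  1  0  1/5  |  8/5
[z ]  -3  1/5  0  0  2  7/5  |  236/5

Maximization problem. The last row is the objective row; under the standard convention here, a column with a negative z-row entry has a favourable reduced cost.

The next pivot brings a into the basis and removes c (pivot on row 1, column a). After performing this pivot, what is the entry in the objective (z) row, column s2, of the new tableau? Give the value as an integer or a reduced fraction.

Pivot element is row 1, column a: 1/4.
Normalize row 1: new (row 1, s2) = (1/20)/(1/4) = 1/5.
z-row ← z-row − (-3)·(new row 1): 7/5 − (-3)·(1/5) = 2.

2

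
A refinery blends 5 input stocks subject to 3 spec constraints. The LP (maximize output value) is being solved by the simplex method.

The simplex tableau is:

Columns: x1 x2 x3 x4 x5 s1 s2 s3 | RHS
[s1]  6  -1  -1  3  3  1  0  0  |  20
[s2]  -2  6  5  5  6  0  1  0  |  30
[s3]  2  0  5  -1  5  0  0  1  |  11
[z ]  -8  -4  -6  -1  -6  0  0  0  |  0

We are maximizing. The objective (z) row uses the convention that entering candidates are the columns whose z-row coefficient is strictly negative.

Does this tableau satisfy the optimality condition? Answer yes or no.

Column x1 has objective-row coefficient -8, which is negative; an improving pivot exists, so not yet optimal.

no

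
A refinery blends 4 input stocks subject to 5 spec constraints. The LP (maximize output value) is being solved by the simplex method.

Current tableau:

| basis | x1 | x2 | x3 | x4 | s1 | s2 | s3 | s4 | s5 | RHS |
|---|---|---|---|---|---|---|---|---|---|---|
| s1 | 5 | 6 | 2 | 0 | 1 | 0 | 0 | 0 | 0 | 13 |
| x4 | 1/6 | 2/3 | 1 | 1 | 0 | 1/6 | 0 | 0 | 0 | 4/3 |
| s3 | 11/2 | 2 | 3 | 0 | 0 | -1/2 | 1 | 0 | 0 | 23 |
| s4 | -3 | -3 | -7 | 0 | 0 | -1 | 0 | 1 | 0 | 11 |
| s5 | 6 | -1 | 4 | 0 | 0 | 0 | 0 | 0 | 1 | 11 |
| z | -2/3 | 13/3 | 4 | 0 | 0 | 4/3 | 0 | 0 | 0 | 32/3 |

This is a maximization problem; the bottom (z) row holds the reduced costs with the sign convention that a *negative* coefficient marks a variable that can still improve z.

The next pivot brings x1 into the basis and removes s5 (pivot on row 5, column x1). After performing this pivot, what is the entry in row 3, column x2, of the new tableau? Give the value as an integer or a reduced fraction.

35/12

Pivot element is row 5, column x1: 6.
Normalize row 5: new (row 5, x2) = (-1)/6 = -1/6.
row 3 ← row 3 − (11/2)·(new row 5): 2 − (11/2)·(-1/6) = 35/12.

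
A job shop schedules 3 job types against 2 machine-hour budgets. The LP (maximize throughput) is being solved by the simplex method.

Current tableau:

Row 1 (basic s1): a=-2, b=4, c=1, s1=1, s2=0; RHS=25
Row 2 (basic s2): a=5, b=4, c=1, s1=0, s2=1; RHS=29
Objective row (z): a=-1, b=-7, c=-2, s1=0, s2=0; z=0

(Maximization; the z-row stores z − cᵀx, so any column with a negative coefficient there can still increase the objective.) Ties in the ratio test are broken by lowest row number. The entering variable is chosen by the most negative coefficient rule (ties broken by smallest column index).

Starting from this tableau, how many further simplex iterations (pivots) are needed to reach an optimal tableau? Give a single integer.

3

pivot: b in, s1 out → z = 175/4
pivot: a in, s2 out → z = 1297/28
pivot: c in, b out → z = 370/7
No improving column remains; optimal.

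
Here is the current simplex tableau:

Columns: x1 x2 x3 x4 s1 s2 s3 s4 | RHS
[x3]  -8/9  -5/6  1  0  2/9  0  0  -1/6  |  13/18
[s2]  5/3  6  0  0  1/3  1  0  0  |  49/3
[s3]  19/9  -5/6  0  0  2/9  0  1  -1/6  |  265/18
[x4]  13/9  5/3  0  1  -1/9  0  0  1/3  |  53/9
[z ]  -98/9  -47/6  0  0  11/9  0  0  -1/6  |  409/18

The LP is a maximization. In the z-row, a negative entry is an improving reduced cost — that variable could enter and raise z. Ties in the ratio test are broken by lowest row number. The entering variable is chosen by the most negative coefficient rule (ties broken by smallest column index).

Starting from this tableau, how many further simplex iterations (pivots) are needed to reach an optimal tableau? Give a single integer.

1

pivot: x1 in, x4 out → z = 1745/26
No improving column remains; optimal.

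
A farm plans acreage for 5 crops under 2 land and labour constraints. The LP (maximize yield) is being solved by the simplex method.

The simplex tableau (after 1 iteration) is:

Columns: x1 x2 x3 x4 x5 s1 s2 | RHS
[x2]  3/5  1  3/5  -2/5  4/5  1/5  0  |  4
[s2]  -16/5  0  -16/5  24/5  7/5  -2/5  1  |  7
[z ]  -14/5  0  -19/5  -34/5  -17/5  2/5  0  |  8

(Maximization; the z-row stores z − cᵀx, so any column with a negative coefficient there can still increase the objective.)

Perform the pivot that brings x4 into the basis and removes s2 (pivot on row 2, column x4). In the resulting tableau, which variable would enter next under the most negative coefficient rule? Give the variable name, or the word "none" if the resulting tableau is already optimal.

x3

Pivot element 24/5. New z-row = old z-row − (-34/5)·(row 2/(24/5)).
Updated z-row coefficients: x1: -22/3, x2: 0, x3: -25/3, x4: 0, x5: -17/12, s1: -1/6, s2: 17/12.
The most negative is -25/3 in column x3, so x3 would enter next.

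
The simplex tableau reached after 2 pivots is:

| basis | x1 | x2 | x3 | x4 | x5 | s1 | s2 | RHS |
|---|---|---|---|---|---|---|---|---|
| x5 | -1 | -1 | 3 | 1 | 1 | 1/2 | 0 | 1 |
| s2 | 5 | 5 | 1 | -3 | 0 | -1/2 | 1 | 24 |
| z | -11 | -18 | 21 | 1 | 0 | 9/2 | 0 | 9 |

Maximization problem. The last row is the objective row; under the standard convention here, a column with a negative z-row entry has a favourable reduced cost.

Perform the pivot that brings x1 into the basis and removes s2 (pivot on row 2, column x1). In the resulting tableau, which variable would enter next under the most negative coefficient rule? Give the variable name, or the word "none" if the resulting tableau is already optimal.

Pivot element 5. New z-row = old z-row − (-11)·(row 2/5).
Updated z-row coefficients: x1: 0, x2: -7, x3: 116/5, x4: -28/5, x5: 0, s1: 17/5, s2: 11/5.
The most negative is -7 in column x2, so x2 would enter next.

x2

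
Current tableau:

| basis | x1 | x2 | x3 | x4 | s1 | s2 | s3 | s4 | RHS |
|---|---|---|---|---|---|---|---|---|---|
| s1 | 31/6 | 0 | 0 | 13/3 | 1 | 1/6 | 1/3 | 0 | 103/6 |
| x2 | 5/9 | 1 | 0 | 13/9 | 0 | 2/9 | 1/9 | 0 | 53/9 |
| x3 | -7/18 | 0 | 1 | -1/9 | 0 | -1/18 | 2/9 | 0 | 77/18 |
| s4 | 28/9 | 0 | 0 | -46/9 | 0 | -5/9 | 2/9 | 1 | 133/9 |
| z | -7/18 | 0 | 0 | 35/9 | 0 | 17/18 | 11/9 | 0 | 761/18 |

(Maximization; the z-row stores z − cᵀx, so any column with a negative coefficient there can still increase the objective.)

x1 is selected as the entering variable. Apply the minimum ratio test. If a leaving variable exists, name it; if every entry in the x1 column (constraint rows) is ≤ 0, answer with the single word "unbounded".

Ratios: row 1 (s1): (103/6)/(31/6) = 103/31; row 2 (x2): (53/9)/(5/9) = 53/5; row 3 (x3): entry -7/18 ≤ 0, skip; row 4 (s4): (133/9)/(28/9) = 19/4.
Minimum ratio is in the s1 row, so s1 leaves.

s1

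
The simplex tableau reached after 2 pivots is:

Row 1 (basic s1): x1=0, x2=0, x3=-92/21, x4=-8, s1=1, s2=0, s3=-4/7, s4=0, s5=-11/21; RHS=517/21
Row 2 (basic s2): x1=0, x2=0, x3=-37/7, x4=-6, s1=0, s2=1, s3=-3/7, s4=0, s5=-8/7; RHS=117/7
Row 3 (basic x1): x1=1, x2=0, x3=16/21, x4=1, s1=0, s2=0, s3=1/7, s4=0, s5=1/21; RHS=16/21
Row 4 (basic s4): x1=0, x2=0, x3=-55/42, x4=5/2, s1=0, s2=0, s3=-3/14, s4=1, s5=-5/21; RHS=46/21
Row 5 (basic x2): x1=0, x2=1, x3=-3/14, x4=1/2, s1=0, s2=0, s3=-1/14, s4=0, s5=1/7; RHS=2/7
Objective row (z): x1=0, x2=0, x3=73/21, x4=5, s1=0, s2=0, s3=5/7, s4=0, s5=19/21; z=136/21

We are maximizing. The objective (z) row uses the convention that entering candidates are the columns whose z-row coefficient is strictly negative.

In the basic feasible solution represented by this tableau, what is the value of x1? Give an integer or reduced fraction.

x1 is basic (row 3); its value is the RHS of that row: 16/21.

16/21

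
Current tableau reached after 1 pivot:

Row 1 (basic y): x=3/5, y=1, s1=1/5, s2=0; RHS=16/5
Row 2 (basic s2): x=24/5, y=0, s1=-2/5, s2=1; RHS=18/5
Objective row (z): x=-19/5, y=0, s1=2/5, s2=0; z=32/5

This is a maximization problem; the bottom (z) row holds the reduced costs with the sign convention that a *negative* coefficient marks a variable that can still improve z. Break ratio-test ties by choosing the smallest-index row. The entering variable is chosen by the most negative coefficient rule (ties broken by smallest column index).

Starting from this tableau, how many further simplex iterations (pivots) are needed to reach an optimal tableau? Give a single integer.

pivot: x in, s2 out → z = 37/4
No improving column remains; optimal.

1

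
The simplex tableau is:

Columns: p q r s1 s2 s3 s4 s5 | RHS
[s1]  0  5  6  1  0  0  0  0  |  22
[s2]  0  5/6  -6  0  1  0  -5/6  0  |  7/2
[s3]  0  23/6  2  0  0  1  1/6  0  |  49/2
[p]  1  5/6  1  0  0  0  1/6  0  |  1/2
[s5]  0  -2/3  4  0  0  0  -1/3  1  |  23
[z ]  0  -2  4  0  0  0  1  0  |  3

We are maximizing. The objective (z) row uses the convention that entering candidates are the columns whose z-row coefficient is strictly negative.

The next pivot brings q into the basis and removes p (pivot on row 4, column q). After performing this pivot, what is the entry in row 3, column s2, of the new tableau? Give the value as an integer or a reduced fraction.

0

Pivot element is row 4, column q: 5/6.
Normalize row 4: new (row 4, s2) = 0/(5/6) = 0.
row 3 ← row 3 − (23/6)·(new row 4): 0 − (23/6)·0 = 0.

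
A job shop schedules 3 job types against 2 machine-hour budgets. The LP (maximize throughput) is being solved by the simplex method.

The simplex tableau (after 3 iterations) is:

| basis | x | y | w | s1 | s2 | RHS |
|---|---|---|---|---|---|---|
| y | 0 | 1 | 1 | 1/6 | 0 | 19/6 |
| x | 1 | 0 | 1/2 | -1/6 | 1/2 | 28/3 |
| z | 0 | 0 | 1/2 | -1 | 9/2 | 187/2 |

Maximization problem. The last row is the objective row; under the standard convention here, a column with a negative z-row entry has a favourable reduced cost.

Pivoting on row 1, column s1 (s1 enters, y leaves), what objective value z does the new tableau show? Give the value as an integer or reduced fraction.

Minimum ratio for s1: (19/6)/(1/6) = 19.
z changes by −(z-row coeff of s1)·ratio = −(-1)·19 = 19.
New z = 187/2 + 19 = 225/2.

225/2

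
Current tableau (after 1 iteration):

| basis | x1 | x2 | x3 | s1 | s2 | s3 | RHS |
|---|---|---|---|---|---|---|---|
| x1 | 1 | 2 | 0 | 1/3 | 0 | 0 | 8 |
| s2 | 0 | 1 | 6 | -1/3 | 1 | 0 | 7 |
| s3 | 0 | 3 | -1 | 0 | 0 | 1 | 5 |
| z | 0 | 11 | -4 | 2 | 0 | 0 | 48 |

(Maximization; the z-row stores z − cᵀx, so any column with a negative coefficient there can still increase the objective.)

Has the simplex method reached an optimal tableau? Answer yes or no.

no

Column x3 has objective-row coefficient -4, which is negative; an improving pivot exists, so not yet optimal.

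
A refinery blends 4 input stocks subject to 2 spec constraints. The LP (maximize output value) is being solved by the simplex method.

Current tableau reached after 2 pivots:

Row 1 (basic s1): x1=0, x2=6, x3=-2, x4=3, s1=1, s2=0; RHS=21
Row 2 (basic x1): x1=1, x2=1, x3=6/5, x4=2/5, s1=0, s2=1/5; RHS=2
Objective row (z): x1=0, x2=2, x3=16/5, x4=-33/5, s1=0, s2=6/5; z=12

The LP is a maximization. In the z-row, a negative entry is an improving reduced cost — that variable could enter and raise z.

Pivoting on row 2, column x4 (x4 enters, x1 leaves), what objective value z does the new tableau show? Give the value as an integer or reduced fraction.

Minimum ratio for x4: 2/(2/5) = 5.
z changes by −(z-row coeff of x4)·ratio = −(-33/5)·5 = 33.
New z = 12 + 33 = 45.

45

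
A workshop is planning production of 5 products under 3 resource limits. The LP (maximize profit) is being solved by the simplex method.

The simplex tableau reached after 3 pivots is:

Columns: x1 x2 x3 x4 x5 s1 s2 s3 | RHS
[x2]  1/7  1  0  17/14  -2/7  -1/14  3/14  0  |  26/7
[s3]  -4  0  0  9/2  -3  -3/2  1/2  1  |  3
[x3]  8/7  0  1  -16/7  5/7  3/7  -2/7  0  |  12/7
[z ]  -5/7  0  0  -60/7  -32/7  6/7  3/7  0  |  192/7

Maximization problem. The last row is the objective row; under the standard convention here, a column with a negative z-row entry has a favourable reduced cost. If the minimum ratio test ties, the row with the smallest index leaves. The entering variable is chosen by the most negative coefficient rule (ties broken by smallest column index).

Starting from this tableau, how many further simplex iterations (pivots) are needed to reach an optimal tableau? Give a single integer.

pivot: x4 in, s3 out → z = 232/7
pivot: x5 in, x2 out → z = 992/11
pivot: s3 in, x3 out → z = 1136/3
No improving column remains; optimal.

3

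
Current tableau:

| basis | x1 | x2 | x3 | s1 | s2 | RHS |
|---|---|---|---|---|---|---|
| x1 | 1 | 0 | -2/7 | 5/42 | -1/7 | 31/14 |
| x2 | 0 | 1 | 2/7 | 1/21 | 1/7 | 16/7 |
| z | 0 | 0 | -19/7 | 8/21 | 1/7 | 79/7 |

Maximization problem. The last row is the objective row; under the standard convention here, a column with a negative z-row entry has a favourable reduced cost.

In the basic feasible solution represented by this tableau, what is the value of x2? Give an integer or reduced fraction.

16/7

x2 is basic (row 2); its value is the RHS of that row: 16/7.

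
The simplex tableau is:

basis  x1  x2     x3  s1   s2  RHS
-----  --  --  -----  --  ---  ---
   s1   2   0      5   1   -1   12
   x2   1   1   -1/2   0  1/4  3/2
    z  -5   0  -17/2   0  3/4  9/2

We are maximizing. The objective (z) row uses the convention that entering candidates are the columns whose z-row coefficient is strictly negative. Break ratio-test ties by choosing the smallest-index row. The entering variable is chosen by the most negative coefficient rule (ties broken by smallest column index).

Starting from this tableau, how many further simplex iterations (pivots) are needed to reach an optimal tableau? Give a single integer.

3

pivot: x3 in, s1 out → z = 249/10
pivot: x1 in, x2 out → z = 57/2
pivot: s2 in, x1 out → z = 42
No improving column remains; optimal.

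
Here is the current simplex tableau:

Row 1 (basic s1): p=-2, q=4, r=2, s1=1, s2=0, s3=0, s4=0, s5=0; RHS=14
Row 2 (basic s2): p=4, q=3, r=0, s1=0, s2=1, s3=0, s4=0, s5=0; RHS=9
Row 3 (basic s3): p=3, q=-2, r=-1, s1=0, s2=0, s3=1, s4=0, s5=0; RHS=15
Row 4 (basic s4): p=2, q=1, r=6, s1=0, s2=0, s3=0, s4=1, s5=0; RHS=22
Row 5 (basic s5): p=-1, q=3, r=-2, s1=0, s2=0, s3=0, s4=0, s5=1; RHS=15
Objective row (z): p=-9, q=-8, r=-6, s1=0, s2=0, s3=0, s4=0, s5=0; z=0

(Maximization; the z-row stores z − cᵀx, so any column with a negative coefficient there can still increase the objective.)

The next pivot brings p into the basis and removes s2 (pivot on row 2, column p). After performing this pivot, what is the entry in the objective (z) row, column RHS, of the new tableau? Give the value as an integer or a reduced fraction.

Pivot element is row 2, column p: 4.
Normalize row 2: new (row 2, RHS) = 9/4 = 9/4.
z-row ← z-row − (-9)·(new row 2): 0 − (-9)·(9/4) = 81/4.

81/4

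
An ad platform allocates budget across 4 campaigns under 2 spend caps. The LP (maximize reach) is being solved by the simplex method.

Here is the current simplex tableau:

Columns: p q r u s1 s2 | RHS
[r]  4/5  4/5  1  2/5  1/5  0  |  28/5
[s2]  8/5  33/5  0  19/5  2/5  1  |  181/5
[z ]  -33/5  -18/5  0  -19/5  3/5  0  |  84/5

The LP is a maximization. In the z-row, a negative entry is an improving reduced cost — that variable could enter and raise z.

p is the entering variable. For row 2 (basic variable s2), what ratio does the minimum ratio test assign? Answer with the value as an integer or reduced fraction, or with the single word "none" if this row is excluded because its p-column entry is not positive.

181/8

Ratio = RHS / (p entry) = (181/5) / (8/5) = 181/8.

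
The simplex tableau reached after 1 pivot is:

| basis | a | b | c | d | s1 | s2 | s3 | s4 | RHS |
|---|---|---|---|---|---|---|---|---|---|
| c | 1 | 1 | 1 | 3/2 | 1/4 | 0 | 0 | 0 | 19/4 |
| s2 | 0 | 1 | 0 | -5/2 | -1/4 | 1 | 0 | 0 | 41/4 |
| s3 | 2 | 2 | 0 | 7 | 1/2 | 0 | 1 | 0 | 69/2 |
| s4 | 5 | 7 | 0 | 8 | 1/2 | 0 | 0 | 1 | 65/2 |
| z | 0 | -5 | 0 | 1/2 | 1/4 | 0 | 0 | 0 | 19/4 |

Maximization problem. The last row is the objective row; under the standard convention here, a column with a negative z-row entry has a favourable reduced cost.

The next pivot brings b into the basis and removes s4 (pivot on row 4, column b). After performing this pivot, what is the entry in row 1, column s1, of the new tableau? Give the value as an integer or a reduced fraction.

5/28

Pivot element is row 4, column b: 7.
Normalize row 4: new (row 4, s1) = (1/2)/7 = 1/14.
row 1 ← row 1 − 1·(new row 4): 1/4 − 1·(1/14) = 5/28.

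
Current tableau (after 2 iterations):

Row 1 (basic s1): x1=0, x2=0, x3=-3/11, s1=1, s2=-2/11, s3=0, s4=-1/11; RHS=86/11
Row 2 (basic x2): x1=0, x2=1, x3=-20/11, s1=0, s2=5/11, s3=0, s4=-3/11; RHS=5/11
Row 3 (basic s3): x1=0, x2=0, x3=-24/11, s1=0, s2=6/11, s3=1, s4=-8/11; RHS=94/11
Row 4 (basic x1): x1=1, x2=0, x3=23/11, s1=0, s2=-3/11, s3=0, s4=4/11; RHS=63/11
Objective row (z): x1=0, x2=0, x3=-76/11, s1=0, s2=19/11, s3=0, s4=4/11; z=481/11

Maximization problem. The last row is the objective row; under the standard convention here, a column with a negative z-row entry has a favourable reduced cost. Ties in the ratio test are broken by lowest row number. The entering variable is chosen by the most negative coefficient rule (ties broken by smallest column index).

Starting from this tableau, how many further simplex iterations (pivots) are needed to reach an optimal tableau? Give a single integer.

pivot: x3 in, x1 out → z = 1441/23
No improving column remains; optimal.

1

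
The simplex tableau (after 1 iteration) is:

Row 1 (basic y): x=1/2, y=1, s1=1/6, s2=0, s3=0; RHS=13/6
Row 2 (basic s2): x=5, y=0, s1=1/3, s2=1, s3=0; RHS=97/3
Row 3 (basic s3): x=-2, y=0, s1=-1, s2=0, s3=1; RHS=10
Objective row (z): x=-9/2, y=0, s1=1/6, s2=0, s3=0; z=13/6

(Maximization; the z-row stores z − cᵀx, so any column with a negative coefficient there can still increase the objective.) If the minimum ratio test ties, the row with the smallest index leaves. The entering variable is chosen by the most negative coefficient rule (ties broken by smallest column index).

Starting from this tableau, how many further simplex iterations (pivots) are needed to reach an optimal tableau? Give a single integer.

1

pivot: x in, y out → z = 65/3
No improving column remains; optimal.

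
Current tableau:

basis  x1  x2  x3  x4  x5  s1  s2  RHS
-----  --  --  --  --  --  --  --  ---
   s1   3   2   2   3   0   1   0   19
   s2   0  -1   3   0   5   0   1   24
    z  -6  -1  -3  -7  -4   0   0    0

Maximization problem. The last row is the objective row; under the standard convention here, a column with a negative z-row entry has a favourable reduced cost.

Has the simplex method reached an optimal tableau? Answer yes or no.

Column x1 has objective-row coefficient -6, which is negative; an improving pivot exists, so not yet optimal.

no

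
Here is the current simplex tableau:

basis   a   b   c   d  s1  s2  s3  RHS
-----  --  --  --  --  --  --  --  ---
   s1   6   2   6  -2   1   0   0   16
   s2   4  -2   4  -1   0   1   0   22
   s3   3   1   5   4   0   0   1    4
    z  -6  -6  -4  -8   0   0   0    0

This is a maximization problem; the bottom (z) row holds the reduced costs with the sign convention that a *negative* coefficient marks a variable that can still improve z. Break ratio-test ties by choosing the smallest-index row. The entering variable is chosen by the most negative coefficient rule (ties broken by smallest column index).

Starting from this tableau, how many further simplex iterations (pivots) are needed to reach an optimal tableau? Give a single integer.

2

pivot: d in, s3 out → z = 8
pivot: b in, d out → z = 24
No improving column remains; optimal.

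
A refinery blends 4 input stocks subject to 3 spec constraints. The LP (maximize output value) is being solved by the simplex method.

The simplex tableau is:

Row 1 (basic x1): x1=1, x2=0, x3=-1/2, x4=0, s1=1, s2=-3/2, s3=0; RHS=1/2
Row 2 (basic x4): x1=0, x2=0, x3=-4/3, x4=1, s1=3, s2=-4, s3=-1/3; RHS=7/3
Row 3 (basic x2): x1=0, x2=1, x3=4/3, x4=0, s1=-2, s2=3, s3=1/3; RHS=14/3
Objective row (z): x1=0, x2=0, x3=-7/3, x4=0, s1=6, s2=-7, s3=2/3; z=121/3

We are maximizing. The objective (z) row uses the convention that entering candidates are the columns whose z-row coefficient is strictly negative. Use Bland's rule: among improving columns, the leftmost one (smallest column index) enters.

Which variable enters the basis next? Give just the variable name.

x3

Objective-row coefficients: x1: 0, x2: 0, x3: -7/3, x4: 0, s1: 6, s2: -7, s3: 2/3.
Improving columns: x3, s2. Bland's rule picks the smallest column index → x3.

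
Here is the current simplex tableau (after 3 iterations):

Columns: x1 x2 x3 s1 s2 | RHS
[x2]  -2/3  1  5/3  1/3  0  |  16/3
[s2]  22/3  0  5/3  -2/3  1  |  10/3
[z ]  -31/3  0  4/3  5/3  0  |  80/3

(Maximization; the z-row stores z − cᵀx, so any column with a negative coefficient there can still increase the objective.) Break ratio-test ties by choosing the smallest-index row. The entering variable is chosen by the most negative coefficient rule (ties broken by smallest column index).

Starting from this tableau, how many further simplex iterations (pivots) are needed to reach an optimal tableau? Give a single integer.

1

pivot: x1 in, s2 out → z = 345/11
No improving column remains; optimal.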